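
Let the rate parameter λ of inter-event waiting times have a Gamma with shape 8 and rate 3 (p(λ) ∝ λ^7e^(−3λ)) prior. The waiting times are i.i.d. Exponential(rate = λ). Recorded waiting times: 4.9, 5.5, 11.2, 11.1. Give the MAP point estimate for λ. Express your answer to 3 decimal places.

The Exponential(rate=λ) likelihood is ∝ λ^n e^(−λΣtᵢ). Here n = 4 and Σtᵢ = 4.9 + 5.5 + 11.2 + 11.1 = 32.7.
Posterior ∝ λ^7e^(−3λ) · λ^4e^(−32.7λ) = λ^11e^(−35.7λ), i.e. Gamma(12, 35.7).
Mode = (a−1)/b = 11/35.7 ≈ 0.308.

λ̂_MAP = 0.308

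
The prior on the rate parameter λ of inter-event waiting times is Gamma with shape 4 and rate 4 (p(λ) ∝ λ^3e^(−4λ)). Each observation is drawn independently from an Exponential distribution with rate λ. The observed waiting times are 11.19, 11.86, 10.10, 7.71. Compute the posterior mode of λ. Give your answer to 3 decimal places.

The Exponential(rate=λ) likelihood is ∝ λ^n e^(−λΣtᵢ). Here n = 4 and Σtᵢ = 11.19 + 11.86 + 10.10 + 7.71 = 40.86.
Posterior ∝ λ^3e^(−4λ) · λ^4e^(−40.86λ) = λ^7e^(−44.86λ), i.e. Gamma(8, 44.86).
Mode = (a−1)/b = 7/44.86 ≈ 0.156.

λ̂_MAP = 0.156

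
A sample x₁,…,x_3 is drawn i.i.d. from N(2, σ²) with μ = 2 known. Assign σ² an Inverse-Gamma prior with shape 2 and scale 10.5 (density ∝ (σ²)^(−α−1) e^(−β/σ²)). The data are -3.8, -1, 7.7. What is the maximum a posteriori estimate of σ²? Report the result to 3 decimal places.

Sum of squared deviations about the known mean: SS = (-3.8−2)² + (-1−2)² + (7.7−2)² = 75.13.
The Normal likelihood contributes (σ²)^(−n/2) exp(−SS/(2σ²)), so the posterior is Inverse-Gamma(α + n/2, β + SS/2) = Inverse-Gamma(3.5, 48.065).
The mode of Inverse-Gamma(a, b) is b/(a+1) = 48.065/4.5 ≈ 10.681.

σ̂²_MAP = 10.681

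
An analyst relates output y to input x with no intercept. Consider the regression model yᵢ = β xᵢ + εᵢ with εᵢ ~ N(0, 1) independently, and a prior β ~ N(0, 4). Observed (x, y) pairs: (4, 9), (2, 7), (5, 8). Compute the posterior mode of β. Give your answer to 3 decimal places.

log p(β | y) = −Σ(yᵢ − βxᵢ)²/(2·1) − β²/(2·4) + const.
Setting the derivative to zero: Σxᵢ(yᵢ − βxᵢ)/1 − β/4 = 0, so β = Σxᵢyᵢ / (Σxᵢ² + σ²/τ²).
Σxᵢyᵢ = 4·9 + 2·7 + 5·8 = 90; Σxᵢ² = 45; σ²/τ² = 0.25.
β̂_MAP = 90 / (45 + 0.25) = 90/45.25 ≈ 1.989.

β̂_MAP = 1.989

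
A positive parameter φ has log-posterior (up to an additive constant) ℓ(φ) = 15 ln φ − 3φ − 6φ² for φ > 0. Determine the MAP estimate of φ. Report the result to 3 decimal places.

ℓ'(φ) = 15/φ − 3 − 12φ. Setting this to zero and multiplying by φ: 12φ² + 3φ − 15 = 0.
φ = (−3 + √(3² + 4·12·15)) / (2·12) = (−3 + √729) / 24 = (−3 + 27)/24 = 1.
ℓ''(φ) = −15/φ² − 12 < 0, confirming a maximum.

φ̂_MAP = 1.000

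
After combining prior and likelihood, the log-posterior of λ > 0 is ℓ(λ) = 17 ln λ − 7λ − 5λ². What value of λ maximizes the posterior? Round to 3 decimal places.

ℓ'(λ) = 17/λ − 7 − 10λ. Setting this to zero and multiplying by λ: 10λ² + 7λ − 17 = 0.
λ = (−7 + √(7² + 4·10·17)) / (2·10) = (−7 + √729) / 20 = (−7 + 27)/20 = 1.
ℓ''(λ) = −17/λ² − 10 < 0, confirming a maximum.

λ̂_MAP = 1.000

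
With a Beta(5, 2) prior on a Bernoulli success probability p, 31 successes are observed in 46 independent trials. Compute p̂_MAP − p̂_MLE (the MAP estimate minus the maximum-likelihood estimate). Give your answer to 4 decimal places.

Posterior is Beta(36, 17); MAP = (36−1)/(53−2) = 35/51 ≈ 0.68627.
MLE ignores the prior: p̂_MLE = k/n = 31/46 ≈ 0.67391.
Difference = 35/51 − 31/46 = 29/2346 ≈ 0.0124.

MAP − MLE = 0.0124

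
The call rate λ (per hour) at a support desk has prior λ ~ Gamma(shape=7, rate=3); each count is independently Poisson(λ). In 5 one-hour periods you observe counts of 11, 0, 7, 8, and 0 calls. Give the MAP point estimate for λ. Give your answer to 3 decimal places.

Σxᵢ = 11+0+7+8+0 = 26, with n = 5.
Posterior ∝ λ^6e^(−3λ) · λ^26e^(−5λ) = λ^32e^(−8λ), i.e. Gamma(shape=33, rate=8).
The mode of a Gamma(a, b) with a ≥ 1 (shape–rate) is (a−1)/b = 32/8 ≈ 4.000.

λ̂_MAP = 4.000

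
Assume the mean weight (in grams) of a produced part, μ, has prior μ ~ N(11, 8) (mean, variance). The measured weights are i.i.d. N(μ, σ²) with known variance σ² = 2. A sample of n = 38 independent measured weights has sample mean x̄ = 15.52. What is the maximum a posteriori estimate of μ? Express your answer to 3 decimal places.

n = 38, x̄ = 15.52.
For a Normal prior and Normal likelihood with known variance, the posterior is Normal; its mode equals its mean, the precision-weighted average.
Prior precision 1/σ₀² = 1/8 = 0.125; data precision n/σ² = 38/2 = 19.
μ̂ = (0.125·11 + 19·15.52) / (0.125 + 19) = 296.255/19.125 = 59251/3825 ≈ 15.490.

μ̂_MAP = 15.490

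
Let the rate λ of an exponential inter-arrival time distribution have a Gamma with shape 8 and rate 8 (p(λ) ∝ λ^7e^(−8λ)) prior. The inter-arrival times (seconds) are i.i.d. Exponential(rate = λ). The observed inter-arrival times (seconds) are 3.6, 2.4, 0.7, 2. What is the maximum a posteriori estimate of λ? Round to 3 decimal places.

The Exponential(rate=λ) likelihood is ∝ λ^n e^(−λΣtᵢ). Here n = 4 and Σtᵢ = 3.6 + 2.4 + 0.7 + 2 = 8.7.
Posterior ∝ λ^7e^(−8λ) · λ^4e^(−8.7λ) = λ^11e^(−16.7λ), i.e. Gamma(12, 16.7).
Mode = (a−1)/b = 11/16.7 ≈ 0.659.

λ̂_MAP = 0.659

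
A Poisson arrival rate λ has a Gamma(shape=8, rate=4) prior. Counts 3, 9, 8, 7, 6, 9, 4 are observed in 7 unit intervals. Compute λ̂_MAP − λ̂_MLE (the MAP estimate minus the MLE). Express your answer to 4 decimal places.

Σxᵢ = 46. Posterior is Gamma(54, 11); MAP = (54−1)/11 = 53/11 ≈ 4.81818.
MLE = x̄ = 46/7 ≈ 6.57143.
Difference = 53/11 − 46/7 = -135/77 ≈ -1.7532.

MAP − MLE = -1.7532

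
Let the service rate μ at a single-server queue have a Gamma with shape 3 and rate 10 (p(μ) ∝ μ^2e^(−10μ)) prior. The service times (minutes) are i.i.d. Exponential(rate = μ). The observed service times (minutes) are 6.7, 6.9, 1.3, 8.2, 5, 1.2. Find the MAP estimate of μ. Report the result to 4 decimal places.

μ̂_MAP = 0.2036

The Exponential(rate=μ) likelihood is ∝ μ^n e^(−μΣtᵢ). Here n = 6 and Σtᵢ = 6.7 + 6.9 + 1.3 + 8.2 + 5 + 1.2 = 29.3.
Posterior ∝ μ^2e^(−10μ) · μ^6e^(−29.3μ) = μ^8e^(−39.3μ), i.e. Gamma(9, 39.3).
Mode = (a−1)/b = 8/39.3 ≈ 0.2036.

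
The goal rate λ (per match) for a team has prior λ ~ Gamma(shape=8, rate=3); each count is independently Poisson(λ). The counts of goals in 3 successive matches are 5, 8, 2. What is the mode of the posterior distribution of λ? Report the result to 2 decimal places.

λ̂_MAP = 3.67

Σxᵢ = 5+8+2 = 15, with n = 3.
Posterior ∝ λ^7e^(−3λ) · λ^15e^(−3λ) = λ^22e^(−6λ), i.e. Gamma(shape=23, rate=6).
The mode of a Gamma(a, b) with a ≥ 1 (shape–rate) is (a−1)/b = 22/6 ≈ 3.67.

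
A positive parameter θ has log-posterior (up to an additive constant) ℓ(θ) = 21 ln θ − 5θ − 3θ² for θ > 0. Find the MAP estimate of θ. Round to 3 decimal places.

ℓ'(θ) = 21/θ − 5 − 6θ. Setting this to zero and multiplying by θ: 6θ² + 5θ − 21 = 0.
θ = (−5 + √(5² + 4·6·21)) / (2·6) = (−5 + √529) / 12 = (−5 + 23)/12 = 3/2.
ℓ''(θ) = −21/θ² − 6 < 0, confirming a maximum.

θ̂_MAP = 1.500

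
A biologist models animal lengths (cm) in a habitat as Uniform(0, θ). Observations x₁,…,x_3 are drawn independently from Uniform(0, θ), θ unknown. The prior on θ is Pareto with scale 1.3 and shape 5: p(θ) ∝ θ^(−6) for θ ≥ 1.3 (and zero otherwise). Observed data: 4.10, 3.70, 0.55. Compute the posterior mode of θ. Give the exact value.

θ̂_MAP = 4.10

The Uniform(0, θ) likelihood is θ^(−n) for θ ≥ max(xᵢ), zero otherwise. Here max(xᵢ) = 4.10.
Posterior ∝ θ^(−6) · θ^(−3) = θ^(−9) on θ ≥ max(1.3, 4.10) = 4.10.
This density is strictly decreasing in θ, so the posterior mode lies at the lower boundary of the support.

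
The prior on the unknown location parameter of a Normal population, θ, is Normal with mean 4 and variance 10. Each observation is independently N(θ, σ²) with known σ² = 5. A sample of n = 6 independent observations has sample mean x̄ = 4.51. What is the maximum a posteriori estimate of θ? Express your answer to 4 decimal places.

n = 6, x̄ = 4.51.
For a Normal prior and Normal likelihood with known variance, the posterior is Normal; its mode equals its mean, the precision-weighted average.
Prior precision 1/σ₀² = 1/10 = 0.1; data precision n/σ² = 6/5 = 1.2.
θ̂ = (0.1·4 + 1.2·4.51) / (0.1 + 1.2) = 5.812/1.3 = 1453/325 ≈ 4.4708.

θ̂_MAP = 4.4708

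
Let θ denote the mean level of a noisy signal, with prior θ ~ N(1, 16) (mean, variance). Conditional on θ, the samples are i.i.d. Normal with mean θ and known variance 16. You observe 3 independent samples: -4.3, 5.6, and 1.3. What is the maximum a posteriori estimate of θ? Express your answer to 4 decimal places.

θ̂_MAP = 0.9000

n = 3; x̄ = ((-4.3) + 5.6 + 1.3)/3 = 2.6/3 = 13/15 ≈ 0.8667.
For a Normal prior and Normal likelihood with known variance, the posterior is Normal; its mode equals its mean, the precision-weighted average.
Prior precision 1/σ₀² = 1/16 = 0.0625; data precision n/σ² = 3/16 = 0.1875.
θ̂ = (0.0625·1 + 0.1875·(13/15)) / (0.0625 + 0.1875) = 0.225/0.25 = 0.9000.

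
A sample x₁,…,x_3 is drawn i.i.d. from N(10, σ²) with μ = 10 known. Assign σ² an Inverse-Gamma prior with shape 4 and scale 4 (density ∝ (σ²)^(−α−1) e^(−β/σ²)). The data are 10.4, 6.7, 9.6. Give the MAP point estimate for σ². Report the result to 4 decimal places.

Sum of squared deviations about the known mean: SS = (10.4−10)² + (6.7−10)² + (9.6−10)² = 11.21.
The Normal likelihood contributes (σ²)^(−n/2) exp(−SS/(2σ²)), so the posterior is Inverse-Gamma(α + n/2, β + SS/2) = Inverse-Gamma(5.5, 9.605).
The mode of Inverse-Gamma(a, b) is b/(a+1) = 9.605/6.5 ≈ 1.4777.

σ̂²_MAP = 1.4777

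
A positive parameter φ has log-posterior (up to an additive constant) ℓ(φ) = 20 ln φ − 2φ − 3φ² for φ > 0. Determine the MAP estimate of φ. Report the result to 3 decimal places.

ℓ'(φ) = 20/φ − 2 − 6φ. Setting this to zero and multiplying by φ: 6φ² + 2φ − 20 = 0.
φ = (−2 + √(2² + 4·6·20)) / (2·6) = (−2 + √484) / 12 = (−2 + 22)/12 = 5/3.
ℓ''(φ) = −20/φ² − 6 < 0, confirming a maximum.

φ̂_MAP = 1.667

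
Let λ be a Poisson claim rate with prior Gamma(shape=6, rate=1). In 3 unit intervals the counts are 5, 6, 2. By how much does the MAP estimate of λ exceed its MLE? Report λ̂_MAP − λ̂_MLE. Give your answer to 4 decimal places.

MAP − MLE = 0.1667

Σxᵢ = 13. Posterior is Gamma(19, 4); MAP = (19−1)/4 = 18/4 ≈ 4.50000.
MLE = x̄ = 13/3 ≈ 4.33333.
Difference = 18/4 − 13/3 = 1/6 ≈ 0.1667.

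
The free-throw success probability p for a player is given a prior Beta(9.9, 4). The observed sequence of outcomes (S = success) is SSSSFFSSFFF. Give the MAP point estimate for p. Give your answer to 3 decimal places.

Prior: Beta(9.9, 4).
Data: 6 successes in 11 trials (from the sequence). The binomial likelihood contributes p^6(1−p)^5, so the posterior is Beta(9.9+6, 4+5) = Beta(15.9, 9).
For Beta(a, b) with a, b > 1 the mode is (a−1)/(a+b−2) = 14.9/22.9 ≈ 0.651.

p̂_MAP = 0.651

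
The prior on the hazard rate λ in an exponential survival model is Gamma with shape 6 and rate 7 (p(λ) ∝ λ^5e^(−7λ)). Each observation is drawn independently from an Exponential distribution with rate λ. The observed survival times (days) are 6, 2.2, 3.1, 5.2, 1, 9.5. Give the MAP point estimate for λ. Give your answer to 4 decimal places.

The Exponential(rate=λ) likelihood is ∝ λ^n e^(−λΣtᵢ). Here n = 6 and Σtᵢ = 6 + 2.2 + 3.1 + 5.2 + 1 + 9.5 = 27.
Posterior ∝ λ^5e^(−7λ) · λ^6e^(−27λ) = λ^11e^(−34λ), i.e. Gamma(12, 34).
Mode = (a−1)/b = 11/34 ≈ 0.3235.

λ̂_MAP = 0.3235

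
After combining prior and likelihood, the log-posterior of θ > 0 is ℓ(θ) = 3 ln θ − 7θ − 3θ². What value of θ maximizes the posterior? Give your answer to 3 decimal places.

θ̂_MAP = 0.333

ℓ'(θ) = 3/θ − 7 − 6θ. Setting this to zero and multiplying by θ: 6θ² + 7θ − 3 = 0.
θ = (−7 + √(7² + 4·6·3)) / (2·6) = (−7 + √121) / 12 = (−7 + 11)/12 = 1/3.
ℓ''(θ) = −3/θ² − 6 < 0, confirming a maximum.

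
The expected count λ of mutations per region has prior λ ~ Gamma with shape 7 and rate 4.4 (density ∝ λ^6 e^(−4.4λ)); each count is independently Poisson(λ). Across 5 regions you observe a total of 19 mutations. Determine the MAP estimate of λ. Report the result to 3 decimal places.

λ̂_MAP = 2.660

Σxᵢ = 19, n = 5.
Posterior ∝ λ^6e^(−4.4λ) · λ^19e^(−5λ) = λ^25e^(−9.4λ), i.e. Gamma(shape=26, rate=9.4).
The mode of a Gamma(a, b) with a ≥ 1 (shape–rate) is (a−1)/b = 25/9.4 ≈ 2.660.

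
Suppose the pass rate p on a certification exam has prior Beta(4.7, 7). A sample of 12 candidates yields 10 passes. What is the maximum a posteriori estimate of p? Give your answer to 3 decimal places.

Prior: Beta(4.7, 7).
Data: 10 successes in 12 trials. The binomial likelihood contributes p^10(1−p)^2, so the posterior is Beta(4.7+10, 7+2) = Beta(14.7, 9).
For Beta(a, b) with a, b > 1 the mode is (a−1)/(a+b−2) = 13.7/21.7 ≈ 0.631.

p̂_MAP = 0.631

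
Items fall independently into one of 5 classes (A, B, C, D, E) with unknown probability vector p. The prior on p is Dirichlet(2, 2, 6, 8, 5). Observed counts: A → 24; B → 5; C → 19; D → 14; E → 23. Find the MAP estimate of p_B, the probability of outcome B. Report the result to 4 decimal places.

The posterior is Dirichlet(αᵢ + nᵢ) = Dirichlet(26, 7, 25, 22, 28).
For a Dirichlet(a₁,…,a_K) with all aᵢ > 1, the mode has j-th component (aⱼ − 1)/(Σaᵢ − K).
Here Σaᵢ = 108 and K = 5, so p_B = (7 − 1)/(108 − 5) = 6/103 ≈ 0.0583.

MAP estimate of p_B = 0.0583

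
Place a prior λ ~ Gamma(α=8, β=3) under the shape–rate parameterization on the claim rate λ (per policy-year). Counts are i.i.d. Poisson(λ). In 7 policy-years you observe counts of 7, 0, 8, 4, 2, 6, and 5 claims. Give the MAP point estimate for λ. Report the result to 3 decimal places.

λ̂_MAP = 3.900

Σxᵢ = 7+0+8+4+2+6+5 = 32, with n = 7.
Posterior ∝ λ^7e^(−3λ) · λ^32e^(−7λ) = λ^39e^(−10λ), i.e. Gamma(shape=40, rate=10).
The mode of a Gamma(a, b) with a ≥ 1 (shape–rate) is (a−1)/b = 39/10 ≈ 3.900.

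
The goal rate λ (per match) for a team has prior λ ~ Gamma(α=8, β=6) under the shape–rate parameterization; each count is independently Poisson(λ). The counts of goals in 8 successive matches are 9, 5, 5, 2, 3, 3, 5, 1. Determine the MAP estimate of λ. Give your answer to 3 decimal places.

Σxᵢ = 9+5+5+2+3+3+5+1 = 33, with n = 8.
Posterior ∝ λ^7e^(−6λ) · λ^33e^(−8λ) = λ^40e^(−14λ), i.e. Gamma(shape=41, rate=14).
The mode of a Gamma(a, b) with a ≥ 1 (shape–rate) is (a−1)/b = 40/14 ≈ 2.857.

λ̂_MAP = 2.857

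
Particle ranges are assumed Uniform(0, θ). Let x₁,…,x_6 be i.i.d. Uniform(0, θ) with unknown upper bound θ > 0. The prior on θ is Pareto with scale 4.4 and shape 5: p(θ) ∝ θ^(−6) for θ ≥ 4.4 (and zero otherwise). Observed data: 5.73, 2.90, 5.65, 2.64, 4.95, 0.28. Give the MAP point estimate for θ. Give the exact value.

The Uniform(0, θ) likelihood is θ^(−n) for θ ≥ max(xᵢ), zero otherwise. Here max(xᵢ) = 5.73.
Posterior ∝ θ^(−6) · θ^(−6) = θ^(−12) on θ ≥ max(4.4, 5.73) = 5.73.
This density is strictly decreasing in θ, so the posterior mode lies at the lower boundary of the support.

θ̂_MAP = 5.73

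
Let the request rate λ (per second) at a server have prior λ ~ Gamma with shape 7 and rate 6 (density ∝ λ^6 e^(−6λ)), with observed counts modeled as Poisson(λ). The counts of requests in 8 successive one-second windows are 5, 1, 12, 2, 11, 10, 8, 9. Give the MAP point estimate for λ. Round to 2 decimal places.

Σxᵢ = 5+1+12+2+11+10+8+9 = 58, with n = 8.
Posterior ∝ λ^6e^(−6λ) · λ^58e^(−8λ) = λ^64e^(−14λ), i.e. Gamma(shape=65, rate=14).
The mode of a Gamma(a, b) with a ≥ 1 (shape–rate) is (a−1)/b = 64/14 ≈ 4.57.

λ̂_MAP = 4.57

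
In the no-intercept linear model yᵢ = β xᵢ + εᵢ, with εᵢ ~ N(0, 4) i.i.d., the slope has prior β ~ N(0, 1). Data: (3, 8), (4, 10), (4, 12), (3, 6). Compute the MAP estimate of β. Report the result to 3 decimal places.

β̂_MAP = 2.407

log p(β | y) = −Σ(yᵢ − βxᵢ)²/(2·4) − β²/(2·1) + const.
Setting the derivative to zero: Σxᵢ(yᵢ − βxᵢ)/4 − β/1 = 0, so β = Σxᵢyᵢ / (Σxᵢ² + σ²/τ²).
Σxᵢyᵢ = 3·8 + 4·10 + 4·12 + 3·6 = 130; Σxᵢ² = 50; σ²/τ² = 4.
β̂_MAP = 130 / (50 + 4) = 130/54 ≈ 2.407.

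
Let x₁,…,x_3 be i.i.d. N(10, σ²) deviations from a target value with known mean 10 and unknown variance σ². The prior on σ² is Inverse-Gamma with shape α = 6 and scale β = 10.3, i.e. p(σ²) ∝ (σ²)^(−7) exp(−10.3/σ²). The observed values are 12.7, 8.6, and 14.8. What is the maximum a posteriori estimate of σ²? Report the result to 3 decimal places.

σ̂²_MAP = 3.111

Sum of squared deviations about the known mean: SS = (12.7−10)² + (8.6−10)² + (14.8−10)² = 32.29.
The Normal likelihood contributes (σ²)^(−n/2) exp(−SS/(2σ²)), so the posterior is Inverse-Gamma(α + n/2, β + SS/2) = Inverse-Gamma(7.5, 26.445).
The mode of Inverse-Gamma(a, b) is b/(a+1) = 26.445/8.5 ≈ 3.111.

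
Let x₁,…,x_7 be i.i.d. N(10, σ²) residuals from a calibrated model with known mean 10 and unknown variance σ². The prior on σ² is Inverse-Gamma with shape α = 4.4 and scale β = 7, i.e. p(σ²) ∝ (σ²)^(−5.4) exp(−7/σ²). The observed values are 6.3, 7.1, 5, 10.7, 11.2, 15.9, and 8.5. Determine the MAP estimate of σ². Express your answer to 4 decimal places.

σ̂²_MAP = 5.6230

Sum of squared deviations about the known mean: SS = (6.3−10)² + (7.1−10)² + (5−10)² + (10.7−10)² + (11.2−10)² + (15.9−10)² + (8.5−10)² = 86.09.
The Normal likelihood contributes (σ²)^(−n/2) exp(−SS/(2σ²)), so the posterior is Inverse-Gamma(α + n/2, β + SS/2) = Inverse-Gamma(7.9, 50.045).
The mode of Inverse-Gamma(a, b) is b/(a+1) = 50.045/8.9 ≈ 5.6230.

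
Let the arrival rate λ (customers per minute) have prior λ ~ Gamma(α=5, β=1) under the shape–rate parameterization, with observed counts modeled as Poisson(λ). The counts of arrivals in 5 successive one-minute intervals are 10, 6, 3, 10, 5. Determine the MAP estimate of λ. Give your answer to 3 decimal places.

Σxᵢ = 10+6+3+10+5 = 34, with n = 5.
Posterior ∝ λ^4e^(−1λ) · λ^34e^(−5λ) = λ^38e^(−6λ), i.e. Gamma(shape=39, rate=6).
The mode of a Gamma(a, b) with a ≥ 1 (shape–rate) is (a−1)/b = 38/6 ≈ 6.333.

λ̂_MAP = 6.333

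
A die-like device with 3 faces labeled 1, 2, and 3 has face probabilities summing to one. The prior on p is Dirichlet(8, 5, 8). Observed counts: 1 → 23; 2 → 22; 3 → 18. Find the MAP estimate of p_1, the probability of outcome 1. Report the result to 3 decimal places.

MAP estimate: 0.370

The posterior is Dirichlet(αᵢ + nᵢ) = Dirichlet(31, 27, 26).
For a Dirichlet(a₁,…,a_K) with all aᵢ > 1, the mode has j-th component (aⱼ − 1)/(Σaᵢ − K).
Here Σaᵢ = 84 and K = 3, so p_1 = (31 − 1)/(84 − 3) = 30/81 ≈ 0.370.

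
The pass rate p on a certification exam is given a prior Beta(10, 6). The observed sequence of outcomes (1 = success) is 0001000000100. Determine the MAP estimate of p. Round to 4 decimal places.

p̂_MAP = 0.4074

Prior: Beta(10, 6).
Data: 2 successes in 13 trials (from the sequence). The binomial likelihood contributes p^2(1−p)^11, so the posterior is Beta(10+2, 6+11) = Beta(12, 17).
For Beta(a, b) with a, b > 1 the mode is (a−1)/(a+b−2) = 11/27 ≈ 0.4074.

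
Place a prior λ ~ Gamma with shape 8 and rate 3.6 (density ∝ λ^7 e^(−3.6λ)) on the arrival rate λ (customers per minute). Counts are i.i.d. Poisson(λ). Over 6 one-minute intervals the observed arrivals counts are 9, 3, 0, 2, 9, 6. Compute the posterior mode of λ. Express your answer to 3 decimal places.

Σxᵢ = 9+3+0+2+9+6 = 29, with n = 6.
Posterior ∝ λ^7e^(−3.6λ) · λ^29e^(−6λ) = λ^36e^(−9.6λ), i.e. Gamma(shape=37, rate=9.6).
The mode of a Gamma(a, b) with a ≥ 1 (shape–rate) is (a−1)/b = 36/9.6 ≈ 3.750.

λ̂_MAP = 3.750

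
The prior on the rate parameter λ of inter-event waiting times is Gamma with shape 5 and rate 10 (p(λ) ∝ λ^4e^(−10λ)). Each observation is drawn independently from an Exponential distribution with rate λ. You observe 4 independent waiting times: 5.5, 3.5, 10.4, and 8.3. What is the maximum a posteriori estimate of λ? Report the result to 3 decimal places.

λ̂_MAP = 0.212

The Exponential(rate=λ) likelihood is ∝ λ^n e^(−λΣtᵢ). Here n = 4 and Σtᵢ = 5.5 + 3.5 + 10.4 + 8.3 = 27.7.
Posterior ∝ λ^4e^(−10λ) · λ^4e^(−27.7λ) = λ^8e^(−37.7λ), i.e. Gamma(9, 37.7).
Mode = (a−1)/b = 8/37.7 ≈ 0.212.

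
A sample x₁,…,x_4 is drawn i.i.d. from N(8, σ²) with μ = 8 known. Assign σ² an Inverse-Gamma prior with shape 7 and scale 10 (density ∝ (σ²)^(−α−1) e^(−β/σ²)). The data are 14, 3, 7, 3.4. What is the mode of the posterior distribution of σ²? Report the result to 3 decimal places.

Sum of squared deviations about the known mean: SS = (14−8)² + (3−8)² + (7−8)² + (3.4−8)² = 83.16.
The Normal likelihood contributes (σ²)^(−n/2) exp(−SS/(2σ²)), so the posterior is Inverse-Gamma(α + n/2, β + SS/2) = Inverse-Gamma(9, 51.58).
The mode of Inverse-Gamma(a, b) is b/(a+1) = 51.58/10 ≈ 5.158.

σ̂²_MAP = 5.158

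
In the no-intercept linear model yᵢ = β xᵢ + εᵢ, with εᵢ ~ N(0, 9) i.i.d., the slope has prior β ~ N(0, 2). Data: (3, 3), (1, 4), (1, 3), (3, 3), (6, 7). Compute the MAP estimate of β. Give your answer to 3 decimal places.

β̂_MAP = 1.107

log p(β | y) = −Σ(yᵢ − βxᵢ)²/(2·9) − β²/(2·2) + const.
Setting the derivative to zero: Σxᵢ(yᵢ − βxᵢ)/9 − β/2 = 0, so β = Σxᵢyᵢ / (Σxᵢ² + σ²/τ²).
Σxᵢyᵢ = 3·3 + 1·4 + 1·3 + 3·3 + 6·7 = 67; Σxᵢ² = 56; σ²/τ² = 4.5.
β̂_MAP = 67 / (56 + 4.5) = 67/60.5 ≈ 1.107.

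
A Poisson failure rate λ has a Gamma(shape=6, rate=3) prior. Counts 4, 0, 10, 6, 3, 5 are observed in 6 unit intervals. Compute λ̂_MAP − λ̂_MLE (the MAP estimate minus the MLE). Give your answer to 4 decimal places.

Σxᵢ = 28. Posterior is Gamma(34, 9); MAP = (34−1)/9 = 33/9 ≈ 3.66667.
MLE = x̄ = 28/6 ≈ 4.66667.
Difference = 33/9 − 28/6 = -1 ≈ -1.0000.

MAP − MLE = -1.0000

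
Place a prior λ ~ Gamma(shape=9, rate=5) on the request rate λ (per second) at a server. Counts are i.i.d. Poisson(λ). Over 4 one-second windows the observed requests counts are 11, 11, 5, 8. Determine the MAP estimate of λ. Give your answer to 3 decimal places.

λ̂_MAP = 4.778

Σxᵢ = 11+11+5+8 = 35, with n = 4.
Posterior ∝ λ^8e^(−5λ) · λ^35e^(−4λ) = λ^43e^(−9λ), i.e. Gamma(shape=44, rate=9).
The mode of a Gamma(a, b) with a ≥ 1 (shape–rate) is (a−1)/b = 43/9 ≈ 4.778.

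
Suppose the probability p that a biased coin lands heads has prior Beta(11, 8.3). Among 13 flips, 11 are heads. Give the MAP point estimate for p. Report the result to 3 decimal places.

Prior: Beta(11, 8.3).
Data: 11 successes in 13 trials. The binomial likelihood contributes p^11(1−p)^2, so the posterior is Beta(11+11, 8.3+2) = Beta(22, 10.3).
For Beta(a, b) with a, b > 1 the mode is (a−1)/(a+b−2) = 21/30.3 ≈ 0.693.

p̂_MAP = 0.693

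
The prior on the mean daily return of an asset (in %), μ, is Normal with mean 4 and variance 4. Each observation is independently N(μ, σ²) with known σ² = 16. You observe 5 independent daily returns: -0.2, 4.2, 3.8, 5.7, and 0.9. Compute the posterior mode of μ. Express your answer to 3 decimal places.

μ̂_MAP = 3.378

n = 5; x̄ = ((-0.2) + 4.2 + 3.8 + 5.7 + 0.9)/5 = 14.4/5 = 2.88.
For a Normal prior and Normal likelihood with known variance, the posterior is Normal; its mode equals its mean, the precision-weighted average.
Prior precision 1/σ₀² = 1/4 = 0.25; data precision n/σ² = 5/16 = 0.3125.
μ̂ = (0.25·4 + 0.3125·2.88) / (0.25 + 0.3125) = 1.9/0.5625 = 152/45 ≈ 3.378.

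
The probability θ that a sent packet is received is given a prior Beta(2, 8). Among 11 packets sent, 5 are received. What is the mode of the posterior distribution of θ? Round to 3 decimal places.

Prior: Beta(2, 8).
Data: 5 successes in 11 trials. The binomial likelihood contributes θ^5(1−θ)^6, so the posterior is Beta(2+5, 8+6) = Beta(7, 14).
For Beta(a, b) with a, b > 1 the mode is (a−1)/(a+b−2) = 6/19 ≈ 0.316.

θ̂_MAP = 0.316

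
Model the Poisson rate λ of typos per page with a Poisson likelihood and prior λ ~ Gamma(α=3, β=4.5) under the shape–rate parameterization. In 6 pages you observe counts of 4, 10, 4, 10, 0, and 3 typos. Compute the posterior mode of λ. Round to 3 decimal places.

Σxᵢ = 4+10+4+10+0+3 = 31, with n = 6.
Posterior ∝ λ^2e^(−4.5λ) · λ^31e^(−6λ) = λ^33e^(−10.5λ), i.e. Gamma(shape=34, rate=10.5).
The mode of a Gamma(a, b) with a ≥ 1 (shape–rate) is (a−1)/b = 33/10.5 ≈ 3.143.

λ̂_MAP = 3.143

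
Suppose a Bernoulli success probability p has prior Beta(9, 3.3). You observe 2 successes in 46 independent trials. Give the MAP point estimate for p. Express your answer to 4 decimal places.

p̂_MAP = 0.1776

Prior: Beta(9, 3.3).
Data: 2 successes in 46 trials. The binomial likelihood contributes p^2(1−p)^44, so the posterior is Beta(9+2, 3.3+44) = Beta(11, 47.3).
For Beta(a, b) with a, b > 1 the mode is (a−1)/(a+b−2) = 10/56.3 ≈ 0.1776.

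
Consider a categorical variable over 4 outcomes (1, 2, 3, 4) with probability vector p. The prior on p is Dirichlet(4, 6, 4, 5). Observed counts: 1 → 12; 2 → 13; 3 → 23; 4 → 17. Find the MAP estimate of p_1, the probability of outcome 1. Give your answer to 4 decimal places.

The posterior is Dirichlet(αᵢ + nᵢ) = Dirichlet(16, 19, 27, 22).
For a Dirichlet(a₁,…,a_K) with all aᵢ > 1, the mode has j-th component (aⱼ − 1)/(Σaᵢ − K).
Here Σaᵢ = 84 and K = 4, so p_1 = (16 − 1)/(84 − 4) = 15/80 ≈ 0.1875.

MAP estimate: 0.1875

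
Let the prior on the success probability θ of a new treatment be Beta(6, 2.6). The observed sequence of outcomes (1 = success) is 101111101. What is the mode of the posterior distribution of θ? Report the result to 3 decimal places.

Prior: Beta(6, 2.6).
Data: 7 successes in 9 trials (from the sequence). The binomial likelihood contributes θ^7(1−θ)^2, so the posterior is Beta(6+7, 2.6+2) = Beta(13, 4.6).
For Beta(a, b) with a, b > 1 the mode is (a−1)/(a+b−2) = 12/15.6 ≈ 0.769.

θ̂_MAP = 0.769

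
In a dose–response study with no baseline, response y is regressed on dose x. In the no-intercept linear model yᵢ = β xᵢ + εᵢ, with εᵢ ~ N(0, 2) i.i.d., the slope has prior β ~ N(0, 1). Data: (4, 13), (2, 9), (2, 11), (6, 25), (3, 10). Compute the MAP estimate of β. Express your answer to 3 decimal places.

log p(β | y) = −Σ(yᵢ − βxᵢ)²/(2·2) − β²/(2·1) + const.
Setting the derivative to zero: Σxᵢ(yᵢ − βxᵢ)/2 − β/1 = 0, so β = Σxᵢyᵢ / (Σxᵢ² + σ²/τ²).
Σxᵢyᵢ = 4·13 + 2·9 + 2·11 + 6·25 + 3·10 = 272; Σxᵢ² = 69; σ²/τ² = 2.
β̂_MAP = 272 / (69 + 2) = 272/71 ≈ 3.831.

β̂_MAP = 3.831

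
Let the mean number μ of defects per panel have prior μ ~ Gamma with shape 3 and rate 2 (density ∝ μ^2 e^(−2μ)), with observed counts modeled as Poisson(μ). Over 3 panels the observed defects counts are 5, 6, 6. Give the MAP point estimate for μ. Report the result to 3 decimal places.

Σxᵢ = 5+6+6 = 17, with n = 3.
Posterior ∝ μ^2e^(−2μ) · μ^17e^(−3μ) = μ^19e^(−5μ), i.e. Gamma(shape=20, rate=5).
The mode of a Gamma(a, b) with a ≥ 1 (shape–rate) is (a−1)/b = 19/5 ≈ 3.800.

μ̂_MAP = 3.800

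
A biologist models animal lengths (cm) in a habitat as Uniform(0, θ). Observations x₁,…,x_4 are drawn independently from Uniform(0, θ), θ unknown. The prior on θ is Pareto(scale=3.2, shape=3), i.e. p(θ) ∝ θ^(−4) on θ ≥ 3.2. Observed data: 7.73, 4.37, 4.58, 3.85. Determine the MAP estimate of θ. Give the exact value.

θ̂_MAP = 7.73

The Uniform(0, θ) likelihood is θ^(−n) for θ ≥ max(xᵢ), zero otherwise. Here max(xᵢ) = 7.73.
Posterior ∝ θ^(−4) · θ^(−4) = θ^(−8) on θ ≥ max(3.2, 7.73) = 7.73.
This density is strictly decreasing in θ, so the posterior mode lies at the lower boundary of the support.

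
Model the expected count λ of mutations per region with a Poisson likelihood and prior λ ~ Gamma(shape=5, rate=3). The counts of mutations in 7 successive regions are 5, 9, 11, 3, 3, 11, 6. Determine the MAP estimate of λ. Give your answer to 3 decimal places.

Σxᵢ = 5+9+11+3+3+11+6 = 48, with n = 7.
Posterior ∝ λ^4e^(−3λ) · λ^48e^(−7λ) = λ^52e^(−10λ), i.e. Gamma(shape=53, rate=10).
The mode of a Gamma(a, b) with a ≥ 1 (shape–rate) is (a−1)/b = 52/10 ≈ 5.200.

λ̂_MAP = 5.200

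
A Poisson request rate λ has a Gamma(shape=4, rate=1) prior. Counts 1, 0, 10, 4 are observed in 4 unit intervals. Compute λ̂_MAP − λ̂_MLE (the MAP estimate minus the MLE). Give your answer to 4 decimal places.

MAP − MLE = -0.1500

Σxᵢ = 15. Posterior is Gamma(19, 5); MAP = (19−1)/5 = 18/5 ≈ 3.60000.
MLE = x̄ = 15/4 ≈ 3.75000.
Difference = 18/5 − 15/4 = -3/20 ≈ -0.1500.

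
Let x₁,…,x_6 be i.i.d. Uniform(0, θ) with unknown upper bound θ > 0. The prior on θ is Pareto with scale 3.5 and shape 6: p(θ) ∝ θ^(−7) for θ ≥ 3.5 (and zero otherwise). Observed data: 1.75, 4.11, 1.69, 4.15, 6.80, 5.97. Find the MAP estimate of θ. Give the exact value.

θ̂_MAP = 6.80

The Uniform(0, θ) likelihood is θ^(−n) for θ ≥ max(xᵢ), zero otherwise. Here max(xᵢ) = 6.80.
Posterior ∝ θ^(−7) · θ^(−6) = θ^(−13) on θ ≥ max(3.5, 6.80) = 6.80.
This density is strictly decreasing in θ, so the posterior mode lies at the lower boundary of the support.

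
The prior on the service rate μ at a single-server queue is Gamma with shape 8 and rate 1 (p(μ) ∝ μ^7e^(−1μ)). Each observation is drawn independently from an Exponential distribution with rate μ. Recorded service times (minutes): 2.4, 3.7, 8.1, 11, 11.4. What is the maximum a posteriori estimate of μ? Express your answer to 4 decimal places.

μ̂_MAP = 0.3191

The Exponential(rate=μ) likelihood is ∝ μ^n e^(−μΣtᵢ). Here n = 5 and Σtᵢ = 2.4 + 3.7 + 8.1 + 11 + 11.4 = 36.6.
Posterior ∝ μ^7e^(−1μ) · μ^5e^(−36.6μ) = μ^12e^(−37.6μ), i.e. Gamma(13, 37.6).
Mode = (a−1)/b = 12/37.6 ≈ 0.3191.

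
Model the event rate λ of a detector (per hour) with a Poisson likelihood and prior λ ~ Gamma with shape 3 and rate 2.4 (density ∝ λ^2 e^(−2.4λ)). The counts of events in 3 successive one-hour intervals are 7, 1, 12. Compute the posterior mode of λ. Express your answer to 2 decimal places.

Σxᵢ = 7+1+12 = 20, with n = 3.
Posterior ∝ λ^2e^(−2.4λ) · λ^20e^(−3λ) = λ^22e^(−5.4λ), i.e. Gamma(shape=23, rate=5.4).
The mode of a Gamma(a, b) with a ≥ 1 (shape–rate) is (a−1)/b = 22/5.4 ≈ 4.07.

λ̂_MAP = 4.07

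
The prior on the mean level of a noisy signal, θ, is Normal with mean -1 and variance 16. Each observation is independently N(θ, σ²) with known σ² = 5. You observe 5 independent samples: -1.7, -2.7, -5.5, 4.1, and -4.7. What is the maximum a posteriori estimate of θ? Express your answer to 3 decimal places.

θ̂_MAP = -2.035

n = 5; x̄ = ((-1.7) + (-2.7) + (-5.5) + 4.1 + (-4.7))/5 = -10.5/5 = -2.1.
For a Normal prior and Normal likelihood with known variance, the posterior is Normal; its mode equals its mean, the precision-weighted average.
Prior precision 1/σ₀² = 1/16 = 0.0625; data precision n/σ² = 5/5 = 1.
θ̂ = (0.0625·(-1) + 1·(-2.1)) / (0.0625 + 1) = (-2.1625)/1.0625 = -173/85 ≈ -2.035.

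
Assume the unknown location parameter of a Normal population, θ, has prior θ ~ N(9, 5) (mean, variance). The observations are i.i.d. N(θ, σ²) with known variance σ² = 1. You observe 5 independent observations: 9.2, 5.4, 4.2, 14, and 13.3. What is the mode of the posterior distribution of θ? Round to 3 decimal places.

n = 5; x̄ = (9.2 + 5.4 + 4.2 + 14 + 13.3)/5 = 46.1/5 = 9.22.
For a Normal prior and Normal likelihood with known variance, the posterior is Normal; its mode equals its mean, the precision-weighted average.
Prior precision 1/σ₀² = 1/5 = 0.2; data precision n/σ² = 5/1 = 5.
θ̂ = (0.2·9 + 5·9.22) / (0.2 + 5) = 47.9/5.2 = 479/52 ≈ 9.212.

θ̂_MAP = 9.212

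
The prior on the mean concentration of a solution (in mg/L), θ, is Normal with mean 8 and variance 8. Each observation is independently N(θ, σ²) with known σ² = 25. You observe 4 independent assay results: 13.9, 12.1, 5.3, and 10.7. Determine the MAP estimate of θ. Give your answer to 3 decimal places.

θ̂_MAP = 9.404

n = 4; x̄ = (13.9 + 12.1 + 5.3 + 10.7)/4 = 42/4 = 10.5.
For a Normal prior and Normal likelihood with known variance, the posterior is Normal; its mode equals its mean, the precision-weighted average.
Prior precision 1/σ₀² = 1/8 = 0.125; data precision n/σ² = 4/25 = 0.16.
θ̂ = (0.125·8 + 0.16·10.5) / (0.125 + 0.16) = 2.68/0.285 = 536/57 ≈ 9.404.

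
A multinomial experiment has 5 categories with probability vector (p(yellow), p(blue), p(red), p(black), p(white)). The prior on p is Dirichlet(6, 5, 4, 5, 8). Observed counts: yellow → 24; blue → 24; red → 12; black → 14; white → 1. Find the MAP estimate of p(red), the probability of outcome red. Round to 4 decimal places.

MAP estimate of p(red) = 0.1531

The posterior is Dirichlet(αᵢ + nᵢ) = Dirichlet(30, 29, 16, 19, 9).
For a Dirichlet(a₁,…,a_K) with all aᵢ > 1, the mode has j-th component (aⱼ − 1)/(Σaᵢ − K).
Here Σaᵢ = 103 and K = 5, so p(red) = (16 − 1)/(103 − 5) = 15/98 ≈ 0.1531.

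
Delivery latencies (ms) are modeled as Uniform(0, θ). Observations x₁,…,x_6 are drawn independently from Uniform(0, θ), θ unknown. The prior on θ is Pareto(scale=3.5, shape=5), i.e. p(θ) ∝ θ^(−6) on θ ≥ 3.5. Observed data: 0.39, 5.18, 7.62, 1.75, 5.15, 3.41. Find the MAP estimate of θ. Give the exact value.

The Uniform(0, θ) likelihood is θ^(−n) for θ ≥ max(xᵢ), zero otherwise. Here max(xᵢ) = 7.62.
Posterior ∝ θ^(−6) · θ^(−6) = θ^(−12) on θ ≥ max(3.5, 7.62) = 7.62.
This density is strictly decreasing in θ, so the posterior mode lies at the lower boundary of the support.

θ̂_MAP = 7.62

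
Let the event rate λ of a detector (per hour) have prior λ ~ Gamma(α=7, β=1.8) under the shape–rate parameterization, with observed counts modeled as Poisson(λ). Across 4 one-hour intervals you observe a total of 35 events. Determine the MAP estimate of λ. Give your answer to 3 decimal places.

Σxᵢ = 35, n = 4.
Posterior ∝ λ^6e^(−1.8λ) · λ^35e^(−4λ) = λ^41e^(−5.8λ), i.e. Gamma(shape=42, rate=5.8).
The mode of a Gamma(a, b) with a ≥ 1 (shape–rate) is (a−1)/b = 41/5.8 ≈ 7.069.

λ̂_MAP = 7.069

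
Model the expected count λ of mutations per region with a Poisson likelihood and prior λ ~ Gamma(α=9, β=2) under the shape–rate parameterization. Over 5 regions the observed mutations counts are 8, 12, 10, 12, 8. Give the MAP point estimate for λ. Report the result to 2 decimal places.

Σxᵢ = 8+12+10+12+8 = 50, with n = 5.
Posterior ∝ λ^8e^(−2λ) · λ^50e^(−5λ) = λ^58e^(−7λ), i.e. Gamma(shape=59, rate=7).
The mode of a Gamma(a, b) with a ≥ 1 (shape–rate) is (a−1)/b = 58/7 ≈ 8.29.

λ̂_MAP = 8.29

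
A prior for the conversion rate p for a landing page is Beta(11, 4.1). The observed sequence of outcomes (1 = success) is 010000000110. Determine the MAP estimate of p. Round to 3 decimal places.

p̂_MAP = 0.518

Prior: Beta(11, 4.1).
Data: 3 successes in 12 trials (from the sequence). The binomial likelihood contributes p^3(1−p)^9, so the posterior is Beta(11+3, 4.1+9) = Beta(14, 13.1).
For Beta(a, b) with a, b > 1 the mode is (a−1)/(a+b−2) = 13/25.1 ≈ 0.518.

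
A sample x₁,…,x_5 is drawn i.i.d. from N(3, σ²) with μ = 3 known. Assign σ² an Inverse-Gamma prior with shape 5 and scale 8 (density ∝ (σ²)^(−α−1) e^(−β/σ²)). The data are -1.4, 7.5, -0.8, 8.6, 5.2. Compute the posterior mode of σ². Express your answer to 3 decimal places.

σ̂²_MAP = 6.250

Sum of squared deviations about the known mean: SS = (-1.4−3)² + (7.5−3)² + (-0.8−3)² + (8.6−3)² + (5.2−3)² = 90.25.
The Normal likelihood contributes (σ²)^(−n/2) exp(−SS/(2σ²)), so the posterior is Inverse-Gamma(α + n/2, β + SS/2) = Inverse-Gamma(7.5, 53.125).
The mode of Inverse-Gamma(a, b) is b/(a+1) = 53.125/8.5 ≈ 6.250.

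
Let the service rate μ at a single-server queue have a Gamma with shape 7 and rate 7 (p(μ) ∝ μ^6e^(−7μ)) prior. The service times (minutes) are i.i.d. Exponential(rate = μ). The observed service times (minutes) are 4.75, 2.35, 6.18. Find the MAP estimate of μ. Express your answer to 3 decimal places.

μ̂_MAP = 0.444

The Exponential(rate=μ) likelihood is ∝ μ^n e^(−μΣtᵢ). Here n = 3 and Σtᵢ = 4.75 + 2.35 + 6.18 = 13.28.
Posterior ∝ μ^6e^(−7μ) · μ^3e^(−13.28μ) = μ^9e^(−20.28μ), i.e. Gamma(10, 20.28).
Mode = (a−1)/b = 9/20.28 ≈ 0.444.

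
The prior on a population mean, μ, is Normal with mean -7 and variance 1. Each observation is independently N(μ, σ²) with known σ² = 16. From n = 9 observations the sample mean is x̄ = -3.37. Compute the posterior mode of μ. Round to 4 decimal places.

μ̂_MAP = -5.6932

n = 9, x̄ = -3.37.
For a Normal prior and Normal likelihood with known variance, the posterior is Normal; its mode equals its mean, the precision-weighted average.
Prior precision 1/σ₀² = 1/1 = 1; data precision n/σ² = 9/16 = 0.5625.
μ̂ = (1·(-7) + 0.5625·(-3.37)) / (1 + 0.5625) = (-8.895625)/1.5625 = -5.6932.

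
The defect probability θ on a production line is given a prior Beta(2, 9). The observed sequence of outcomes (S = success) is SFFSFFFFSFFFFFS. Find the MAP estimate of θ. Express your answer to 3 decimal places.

Prior: Beta(2, 9).
Data: 4 successes in 15 trials (from the sequence). The binomial likelihood contributes θ^4(1−θ)^11, so the posterior is Beta(2+4, 9+11) = Beta(6, 20).
For Beta(a, b) with a, b > 1 the mode is (a−1)/(a+b−2) = 5/24 ≈ 0.208.

θ̂_MAP = 0.208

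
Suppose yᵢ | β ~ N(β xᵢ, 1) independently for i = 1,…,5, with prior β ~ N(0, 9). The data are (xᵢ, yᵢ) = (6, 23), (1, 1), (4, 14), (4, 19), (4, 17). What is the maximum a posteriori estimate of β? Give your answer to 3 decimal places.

β̂_MAP = 3.983

log p(β | y) = −Σ(yᵢ − βxᵢ)²/(2·1) − β²/(2·9) + const.
Setting the derivative to zero: Σxᵢ(yᵢ − βxᵢ)/1 − β/9 = 0, so β = Σxᵢyᵢ / (Σxᵢ² + σ²/τ²).
Σxᵢyᵢ = 6·23 + 1·1 + 4·14 + 4·19 + 4·17 = 339; Σxᵢ² = 85; σ²/τ² = 1/9.
β̂_MAP = 339 / (85 + 1/9) = 339/(766/9) = 3051/766 ≈ 3.983.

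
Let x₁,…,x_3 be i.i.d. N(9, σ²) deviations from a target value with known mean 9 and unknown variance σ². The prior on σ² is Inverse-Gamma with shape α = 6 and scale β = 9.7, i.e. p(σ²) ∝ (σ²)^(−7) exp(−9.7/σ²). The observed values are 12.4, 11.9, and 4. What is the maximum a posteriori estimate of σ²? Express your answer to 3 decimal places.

Sum of squared deviations about the known mean: SS = (12.4−9)² + (11.9−9)² + (4−9)² = 44.97.
The Normal likelihood contributes (σ²)^(−n/2) exp(−SS/(2σ²)), so the posterior is Inverse-Gamma(α + n/2, β + SS/2) = Inverse-Gamma(7.5, 32.185).
The mode of Inverse-Gamma(a, b) is b/(a+1) = 32.185/8.5 ≈ 3.786.

σ̂²_MAP = 3.786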